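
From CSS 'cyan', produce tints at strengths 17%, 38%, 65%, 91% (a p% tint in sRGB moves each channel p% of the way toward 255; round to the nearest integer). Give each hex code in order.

CSS cyan is rgb(0, 255, 255).
17%: (0 + 43.35 = 43.35→43, 255→255, 255→255) → #2bffff
38%: (0 + 96.9 = 96.9→97, 255→255, 255→255) → #61ffff
65%: (0 + 165.75 = 165.75→166, 255→255, 255→255) → #a6ffff
91%: (0 + 232.05 = 232.05→232, 255→255, 255→255) → #e8ffff

#2bffff, #61ffff, #a6ffff, #e8ffff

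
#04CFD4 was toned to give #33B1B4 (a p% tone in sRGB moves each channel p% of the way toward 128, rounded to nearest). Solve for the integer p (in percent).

#04CFD4 is rgb(4, 207, 212); #33B1B4 is rgb(51, 177, 180).
On the R channel (widest range): 51 ≈ 4 + (p/100)(128 − 4), so p ≈ 100×(51 − 4)/(128 − 4) = 4700/124 = 37.90.
p = 38 reproduces all three channels after rounding.

38%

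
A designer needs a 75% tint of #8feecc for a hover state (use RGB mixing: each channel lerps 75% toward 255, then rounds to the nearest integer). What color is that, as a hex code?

#e3fbf2

#8feecc is rgb(143, 238, 204).
Per channel, c → c + 0.75(255 − c):
  R: 143 + 84 = 227 → 227
  G: 238 + 12.75 = 250.75 → 251
  B: 204 + 0.75×(255−204) = 204 + 38.25 = 242.25 → 242
rgb(227, 251, 242) = #e3fbf2.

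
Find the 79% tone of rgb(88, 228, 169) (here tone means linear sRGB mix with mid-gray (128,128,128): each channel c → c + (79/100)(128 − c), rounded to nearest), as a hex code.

Per channel, c → c + 0.79(128 − c):
  R: 88 + 31.6 = 119.6 → 120
  G: 228 + 0.79×(128−228) = 228 − 79 = 149 → 149
  B: 169 − 32.39 = 136.61 → 137
rgb(120, 149, 137) = #789589.

#789589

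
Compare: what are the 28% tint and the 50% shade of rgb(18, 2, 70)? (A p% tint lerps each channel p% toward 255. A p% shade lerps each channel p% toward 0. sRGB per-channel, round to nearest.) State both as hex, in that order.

#54497a, #090123

28% tint:
  R: 18 + 66.36 = 84.36 → 84
  G: 2 + 0.28×(255−2) = 2 + 70.84 = 72.84 → 73
  B: 70 + 51.8 = 121.8 → 122
  → #54497a
50% shade:
  R: 18 + 0.5×(0−18) = 18 − 9 = 9 → 9
  G: 2 − 1 = 1 → 1
  B: 70 + 0.5×(0−70) = 70 − 35 = 35 → 35
  → #090123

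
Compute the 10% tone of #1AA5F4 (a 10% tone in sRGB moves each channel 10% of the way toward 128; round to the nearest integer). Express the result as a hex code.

#1AA5F4 is rgb(26, 165, 244).
Lerp each channel 10% toward 128:
  R: 26 + 10.2 = 36.2 → 36
  G: 165 − 3.7 = 161.3 → 161
  B: 244 + 0.1×(128−244) = 244 − 11.6 = 232.4 → 232
rgb(36, 161, 232) = #24A1E8.

#24A1E8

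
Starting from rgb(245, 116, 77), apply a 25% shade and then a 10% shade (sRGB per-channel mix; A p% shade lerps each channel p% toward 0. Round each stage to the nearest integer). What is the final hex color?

#a64e34

Lerp each channel 25% toward 0:
  R: 245 − 61.25 = 183.75 → 184
  G: 116 − 29 = 87 → 87
  B: 77 − 19.25 = 57.75 → 58
After the shade: rgb(184, 87, 58) = #b8573a.
Per channel, c → c + 0.1(0 − c):
  R: 184 − 18.4 = 165.6 → 166
  G: 87 + 0.1×(0−87) = 87 − 8.7 = 78.3 → 78
  B: 58 + 0.1×(0−58) = 58 − 5.8 = 52.2 → 52
rgb(166, 78, 52) = #a64e34.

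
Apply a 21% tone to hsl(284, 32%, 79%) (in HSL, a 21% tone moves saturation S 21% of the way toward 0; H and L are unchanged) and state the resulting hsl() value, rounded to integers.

hsl(284, 25%, 79%)

S moves 21% from 32 toward 0: 32 − 6.72 = 25.28 → 25.
H and L are unchanged.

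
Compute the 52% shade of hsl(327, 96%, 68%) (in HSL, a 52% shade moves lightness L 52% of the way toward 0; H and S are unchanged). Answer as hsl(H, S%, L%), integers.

L moves 52% from 68 toward 0: 68 − 35.36 = 32.64 → 33.
H and S are unchanged.

hsl(327, 96%, 33%)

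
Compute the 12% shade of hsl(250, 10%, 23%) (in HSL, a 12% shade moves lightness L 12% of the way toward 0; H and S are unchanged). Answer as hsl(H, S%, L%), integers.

hsl(250, 10%, 20%)

L moves 12% from 23 toward 0: 23 − 2.76 = 20.24 → 20.
H and S are unchanged.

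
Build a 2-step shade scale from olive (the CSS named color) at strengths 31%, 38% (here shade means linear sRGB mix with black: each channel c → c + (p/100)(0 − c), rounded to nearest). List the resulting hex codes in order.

CSS olive is rgb(128, 128, 0).
31%: (128 − 39.68 = 88.32→88, 128 − 39.68 = 88.32→88, 0→0) → #585800
38%: (128 − 48.64 = 79.36→79, 128 − 48.64 = 79.36→79, 0→0) → #4f4f00

#585800, #4f4f00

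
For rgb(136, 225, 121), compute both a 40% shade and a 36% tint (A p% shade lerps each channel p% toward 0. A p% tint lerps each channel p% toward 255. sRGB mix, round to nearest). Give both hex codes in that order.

#528749, #B3ECA9

40% shade:
  R: 136 − 54.4 = 81.6 → 82
  G: 225 + 0.4×(0−225) = 225 − 90 = 135 → 135
  B: 121 + 0.4×(0−121) = 121 − 48.4 = 72.6 → 73
  → #528749
36% tint:
  R: 136 + 0.36×(255−136) = 136 + 42.84 = 178.84 → 179
  G: 225 + 10.8 = 235.8 → 236
  B: 121 + 48.24 = 169.24 → 169
  → #B3ECA9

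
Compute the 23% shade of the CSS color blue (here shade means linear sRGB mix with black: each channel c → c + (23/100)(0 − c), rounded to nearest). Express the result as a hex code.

#0000c4

CSS blue is rgb(0, 0, 255).
Lerp each channel 23% toward 0:
  R: 0 + 0.23×(0−0) = 0 + 0 = 0 → 0
  G: 0 + 0 = 0 → 0
  B: 255 − 58.65 = 196.35 → 196
rgb(0, 0, 196) = #0000c4.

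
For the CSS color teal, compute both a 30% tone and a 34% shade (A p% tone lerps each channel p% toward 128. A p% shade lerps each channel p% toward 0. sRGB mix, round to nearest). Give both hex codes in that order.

CSS teal is rgb(0, 128, 128).
30% tone:
  R: 0 + 38.4 = 38.4 → 38
  G: 128 + 0.3×(128−128) = 128 + 0 = 128 → 128
  B: 128 + 0.3×(128−128) = 128 + 0 = 128 → 128
  → #268080
34% shade:
  R: 0 + 0.34×(0−0) = 0 + 0 = 0 → 0
  G: 128 + 0.34×(0−128) = 128 − 43.52 = 84.48 → 84
  B: 128 + 0.34×(0−128) = 128 − 43.52 = 84.48 → 84
  → #005454

#268080, #005454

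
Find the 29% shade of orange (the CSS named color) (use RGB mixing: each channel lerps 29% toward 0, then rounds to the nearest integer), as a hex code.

CSS orange is rgb(255, 165, 0).
Per channel, c → c + 0.29(0 − c):
  R: 255 + 0.29×(0−255) = 255 − 73.95 = 181.05 → 181
  G: 165 + 0.29×(0−165) = 165 − 47.85 = 117.15 → 117
  B: 0 + 0.29×(0−0) = 0 + 0 = 0 → 0
rgb(181, 117, 0) = #b57500.

#b57500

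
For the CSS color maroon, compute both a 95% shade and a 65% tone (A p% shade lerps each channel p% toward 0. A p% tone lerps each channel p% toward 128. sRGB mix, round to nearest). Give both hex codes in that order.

#060000, #805353

CSS maroon is rgb(128, 0, 0).
95% shade:
  R: 128 + 0.95×(0−128) = 128 − 121.6 = 6.4 → 6
  G: 0 + 0 = 0 → 0
  B: 0 + 0.95×(0−0) = 0 + 0 = 0 → 0
  → #060000
65% tone:
  R: 128 + 0.65×(128−128) = 128 + 0 = 128 → 128
  G: 0 + 83.2 = 83.2 → 83
  B: 0 + 0.65×(128−0) = 0 + 83.2 = 83.2 → 83
  → #805353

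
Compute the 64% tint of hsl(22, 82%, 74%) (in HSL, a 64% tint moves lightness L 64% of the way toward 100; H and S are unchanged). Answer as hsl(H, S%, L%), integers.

L moves 64% from 74 toward 100: 74 + 16.64 = 90.64 → 91.
H and S are unchanged.

hsl(22, 82%, 91%)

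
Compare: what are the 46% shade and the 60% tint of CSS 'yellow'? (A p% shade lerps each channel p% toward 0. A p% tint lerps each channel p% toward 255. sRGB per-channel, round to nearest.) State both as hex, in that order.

#8a8a00, #ffff99

CSS yellow is rgb(255, 255, 0).
46% shade:
  R: 255 − 117.3 = 137.7 → 138
  G: 255 + 0.46×(0−255) = 255 − 117.3 = 137.7 → 138
  B: 0 + 0.46×(0−0) = 0 + 0 = 0 → 0
  → #8a8a00
60% tint:
  R: 255 + 0.6×(255−255) = 255 + 0 = 255 → 255
  G: 255 + 0.6×(255−255) = 255 + 0 = 255 → 255
  B: 0 + 0.6×(255−0) = 0 + 153 = 153 → 153
  → #ffff99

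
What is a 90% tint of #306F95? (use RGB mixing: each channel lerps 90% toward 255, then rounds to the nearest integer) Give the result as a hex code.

#EAF1F4

#306F95 is rgb(48, 111, 149).
Per channel, c → c + 0.9(255 − c):
  R: 48 + 0.9×(255−48) = 48 + 186.3 = 234.3 → 234
  G: 111 + 129.6 = 240.6 → 241
  B: 149 + 95.4 = 244.4 → 244
rgb(234, 241, 244) = #EAF1F4.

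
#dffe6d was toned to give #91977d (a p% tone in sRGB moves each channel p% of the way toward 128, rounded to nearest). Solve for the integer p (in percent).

#dffe6d is rgb(223, 254, 109); #91977d is rgb(145, 151, 125).
On the G channel (widest range): 151 ≈ 254 + (p/100)(128 − 254), so p ≈ 100×(151 − 254)/(128 − 254) = -10300/-126 = 81.75.
p = 82 reproduces all three channels after rounding.

82%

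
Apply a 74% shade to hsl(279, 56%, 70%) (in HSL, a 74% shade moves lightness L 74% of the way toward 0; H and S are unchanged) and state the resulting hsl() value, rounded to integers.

L moves 74% from 70 toward 0: 70 − 51.8 = 18.2 → 18.
H and S are unchanged.

hsl(279, 56%, 18%)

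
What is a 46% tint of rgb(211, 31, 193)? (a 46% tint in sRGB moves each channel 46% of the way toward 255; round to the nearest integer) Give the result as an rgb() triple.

A 46% tint moves each channel 46% toward 255:
  R: 211 + 20.24 = 231.24 → 231
  G: 31 + 0.46×(255−31) = 31 + 103.04 = 134.04 → 134
  B: 193 + 28.52 = 221.52 → 222

rgb(231, 134, 222)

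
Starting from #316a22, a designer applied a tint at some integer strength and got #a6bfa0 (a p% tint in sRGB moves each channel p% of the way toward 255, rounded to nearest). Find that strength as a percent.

#316a22 is rgb(49, 106, 34); #a6bfa0 is rgb(166, 191, 160).
On the B channel (widest range): 160 ≈ 34 + (p/100)(255 − 34), so p ≈ 100×(160 − 34)/(255 − 34) = 12600/221 = 57.01.
p = 57 reproduces all three channels after rounding.

57%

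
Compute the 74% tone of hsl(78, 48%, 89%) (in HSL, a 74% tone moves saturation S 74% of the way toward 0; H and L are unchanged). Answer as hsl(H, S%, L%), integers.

hsl(78, 12%, 89%)

S moves 74% from 48 toward 0: 48 − 35.52 = 12.48 → 12.
H and L are unchanged.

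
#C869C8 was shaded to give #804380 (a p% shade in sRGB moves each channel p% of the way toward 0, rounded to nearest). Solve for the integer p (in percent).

#C869C8 is rgb(200, 105, 200); #804380 is rgb(128, 67, 128).
On the R channel (widest range): 128 ≈ 200 + (p/100)(0 − 200), so p ≈ 100×(128 − 200)/(0 − 200) = -7200/-200 = 36.00.
p = 36 reproduces all three channels after rounding.

36%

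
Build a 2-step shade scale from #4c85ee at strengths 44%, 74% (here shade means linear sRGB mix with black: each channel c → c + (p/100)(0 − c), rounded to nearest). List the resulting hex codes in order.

#2b4a85, #14233e

#4c85ee is rgb(76, 133, 238).
44%: (76 − 33.44 = 42.56→43, 133 − 58.52 = 74.48→74, 238 − 104.72 = 133.28→133) → #2b4a85
74%: (76 − 56.24 = 19.76→20, 133 − 98.42 = 34.58→35, 238 − 176.12 = 61.88→62) → #14233e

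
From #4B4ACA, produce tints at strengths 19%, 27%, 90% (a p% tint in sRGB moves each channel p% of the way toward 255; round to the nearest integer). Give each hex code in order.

#6D6CD4, #7C7BD8, #EDEDFA

#4B4ACA is rgb(75, 74, 202).
19%: (75 + 34.2 = 109.2→109, 74 + 34.39 = 108.39→108, 202 + 10.07 = 212.07→212) → #6D6CD4
27%: (75 + 48.6 = 123.6→124, 74 + 48.87 = 122.87→123, 202 + 14.31 = 216.31→216) → #7C7BD8
90%: (75 + 162 = 237→237, 74 + 162.9 = 236.9→237, 202 + 47.7 = 249.7→250) → #EDEDFA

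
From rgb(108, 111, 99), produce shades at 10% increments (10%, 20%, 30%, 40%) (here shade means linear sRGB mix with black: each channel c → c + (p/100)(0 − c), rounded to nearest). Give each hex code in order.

10%: (108 − 10.8 = 97.2→97, 111 − 11.1 = 99.9→100, 99 − 9.9 = 89.1→89) → #616459
20%: (108 − 21.6 = 86.4→86, 111 − 22.2 = 88.8→89, 99 − 19.8 = 79.2→79) → #56594f
30%: (108 − 32.4 = 75.6→76, 111 − 33.3 = 77.7→78, 99 − 29.7 = 69.3→69) → #4c4e45
40%: (108 − 43.2 = 64.8→65, 111 − 44.4 = 66.6→67, 99 − 39.6 = 59.4→59) → #41433b

#616459, #56594f, #4c4e45, #41433b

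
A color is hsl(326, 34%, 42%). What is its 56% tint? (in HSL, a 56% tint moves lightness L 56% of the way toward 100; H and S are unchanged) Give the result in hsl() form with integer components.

L moves 56% from 42 toward 100: 42 + 32.48 = 74.48 → 74.
H and S are unchanged.

hsl(326, 34%, 74%)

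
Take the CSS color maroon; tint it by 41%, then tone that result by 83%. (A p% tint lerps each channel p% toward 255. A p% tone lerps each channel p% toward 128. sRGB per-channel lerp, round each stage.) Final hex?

CSS maroon is rgb(128, 0, 0).
Per channel, c → c + 0.41(255 − c):
  R: 128 + 52.07 = 180.07 → 180
  G: 0 + 0.41×(255−0) = 0 + 104.55 = 104.55 → 105
  B: 0 + 0.41×(255−0) = 0 + 104.55 = 104.55 → 105
After the tint: rgb(180, 105, 105) = #B46969.
Per channel, c → c + 0.83(128 − c):
  R: 180 − 43.16 = 136.84 → 137
  G: 105 + 0.83×(128−105) = 105 + 19.09 = 124.09 → 124
  B: 105 + 0.83×(128−105) = 105 + 19.09 = 124.09 → 124
rgb(137, 124, 124) = #897C7C.

#897C7C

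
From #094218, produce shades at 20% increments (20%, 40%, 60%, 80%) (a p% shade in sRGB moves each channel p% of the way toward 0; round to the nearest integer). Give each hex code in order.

#073513, #05280E, #041A0A, #020D05

#094218 is rgb(9, 66, 24).
20%: (9 − 1.8 = 7.2→7, 66 − 13.2 = 52.8→53, 24 − 4.8 = 19.2→19) → #073513
40%: (9 − 3.6 = 5.4→5, 66 − 26.4 = 39.6→40, 24 − 9.6 = 14.4→14) → #05280E
60%: (9 − 5.4 = 3.6→4, 66 − 39.6 = 26.4→26, 24 − 14.4 = 9.6→10) → #041A0A
80%: (9 − 7.2 = 1.8→2, 66 − 52.8 = 13.2→13, 24 − 19.2 = 4.8→5) → #020D05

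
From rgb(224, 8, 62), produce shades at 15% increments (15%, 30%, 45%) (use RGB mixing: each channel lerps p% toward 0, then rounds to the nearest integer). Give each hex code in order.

15%: (224 − 33.6 = 190.4→190, 8 − 1.2 = 6.8→7, 62 − 9.3 = 52.7→53) → #be0735
30%: (224 − 67.2 = 156.8→157, 8 − 2.4 = 5.6→6, 62 − 18.6 = 43.4→43) → #9d062b
45%: (224 − 100.8 = 123.2→123, 8 − 3.6 = 4.4→4, 62 − 27.9 = 34.1→34) → #7b0422

#be0735, #9d062b, #7b0422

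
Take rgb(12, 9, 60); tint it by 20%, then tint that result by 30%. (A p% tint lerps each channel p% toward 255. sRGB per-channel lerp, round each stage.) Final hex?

Per channel, c → c + 0.2(255 − c):
  R: 12 + 0.2×(255−12) = 12 + 48.6 = 60.6 → 61
  G: 9 + 49.2 = 58.2 → 58
  B: 60 + 0.2×(255−60) = 60 + 39 = 99 → 99
After the tint: rgb(61, 58, 99) = #3D3A63.
Lerp each channel 30% toward 255:
  R: 61 + 58.2 = 119.2 → 119
  G: 58 + 0.3×(255−58) = 58 + 59.1 = 117.1 → 117
  B: 99 + 46.8 = 145.8 → 146
rgb(119, 117, 146) = #777592.

#777592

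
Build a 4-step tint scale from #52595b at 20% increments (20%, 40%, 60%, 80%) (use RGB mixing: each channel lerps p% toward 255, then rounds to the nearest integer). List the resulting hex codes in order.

#52595b is rgb(82, 89, 91).
20%: (82 + 34.6 = 116.6→117, 89 + 33.2 = 122.2→122, 91 + 32.8 = 123.8→124) → #757a7c
40%: (82 + 69.2 = 151.2→151, 89 + 66.4 = 155.4→155, 91 + 65.6 = 156.6→157) → #979b9d
60%: (82 + 103.8 = 185.8→186, 89 + 99.6 = 188.6→189, 91 + 98.4 = 189.4→189) → #babdbd
80%: (82 + 138.4 = 220.4→220, 89 + 132.8 = 221.8→222, 91 + 131.2 = 222.2→222) → #dcdede

#757a7c, #979b9d, #babdbd, #dcdede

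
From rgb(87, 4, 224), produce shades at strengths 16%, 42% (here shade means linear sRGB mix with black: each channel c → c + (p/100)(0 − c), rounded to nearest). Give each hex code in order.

#4903bc, #320282

16%: (87 − 13.92 = 73.08→73, 4 − 0.64 = 3.36→3, 224 − 35.84 = 188.16→188) → #4903bc
42%: (87 − 36.54 = 50.46→50, 4 − 1.68 = 2.32→2, 224 − 94.08 = 129.92→130) → #320282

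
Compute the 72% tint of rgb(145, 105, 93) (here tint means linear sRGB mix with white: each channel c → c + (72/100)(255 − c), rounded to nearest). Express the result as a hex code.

A 72% tint moves each channel 72% toward 255:
  R: 145 + 0.72×(255−145) = 145 + 79.2 = 224.2 → 224
  G: 105 + 108 = 213 → 213
  B: 93 + 0.72×(255−93) = 93 + 116.64 = 209.64 → 210
rgb(224, 213, 210) = #e0d5d2.

#e0d5d2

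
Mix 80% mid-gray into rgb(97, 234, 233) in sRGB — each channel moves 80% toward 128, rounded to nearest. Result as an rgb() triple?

Per channel, c → c + 0.8(128 − c):
  R: 97 + 24.8 = 121.8 → 122
  G: 234 + 0.8×(128−234) = 234 − 84.8 = 149.2 → 149
  B: 233 + 0.8×(128−233) = 233 − 84 = 149 → 149

rgb(122, 149, 149)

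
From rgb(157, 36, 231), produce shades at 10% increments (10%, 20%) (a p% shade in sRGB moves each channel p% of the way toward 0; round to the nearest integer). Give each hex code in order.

10%: (157 − 15.7 = 141.3→141, 36 − 3.6 = 32.4→32, 231 − 23.1 = 207.9→208) → #8d20d0
20%: (157 − 31.4 = 125.6→126, 36 − 7.2 = 28.8→29, 231 − 46.2 = 184.8→185) → #7e1db9

#8d20d0, #7e1db9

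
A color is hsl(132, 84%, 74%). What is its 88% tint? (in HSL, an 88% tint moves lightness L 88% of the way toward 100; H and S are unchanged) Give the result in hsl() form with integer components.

hsl(132, 84%, 97%)

L moves 88% from 74 toward 100: 74 + 22.88 = 96.88 → 97.
H and S are unchanged.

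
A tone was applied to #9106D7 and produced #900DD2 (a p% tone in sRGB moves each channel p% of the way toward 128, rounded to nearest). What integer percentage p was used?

6%

#9106D7 is rgb(145, 6, 215); #900DD2 is rgb(144, 13, 210).
On the G channel (widest range): 13 ≈ 6 + (p/100)(128 − 6), so p ≈ 100×(13 − 6)/(128 − 6) = 700/122 = 5.74.
p = 6 reproduces all three channels after rounding.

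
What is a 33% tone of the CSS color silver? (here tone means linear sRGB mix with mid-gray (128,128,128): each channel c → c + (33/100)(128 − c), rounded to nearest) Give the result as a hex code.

#ABABAB

CSS silver is rgb(192, 192, 192).
Per channel, c → c + 0.33(128 − c):
  R: 192 + 0.33×(128−192) = 192 − 21.12 = 170.88 → 171
  G: 192 − 21.12 = 170.88 → 171
  B: 192 + 0.33×(128−192) = 192 − 21.12 = 170.88 → 171
rgb(171, 171, 171) = #ABABAB.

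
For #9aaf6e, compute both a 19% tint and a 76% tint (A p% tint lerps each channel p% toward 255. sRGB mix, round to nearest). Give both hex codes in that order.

#adbe8a, #e7ecdc

#9aaf6e is rgb(154, 175, 110).
19% tint:
  R: 154 + 19.19 = 173.19 → 173
  G: 175 + 15.2 = 190.2 → 190
  B: 110 + 0.19×(255−110) = 110 + 27.55 = 137.55 → 138
  → #adbe8a
76% tint:
  R: 154 + 0.76×(255−154) = 154 + 76.76 = 230.76 → 231
  G: 175 + 0.76×(255−175) = 175 + 60.8 = 235.8 → 236
  B: 110 + 110.2 = 220.2 → 220
  → #e7ecdc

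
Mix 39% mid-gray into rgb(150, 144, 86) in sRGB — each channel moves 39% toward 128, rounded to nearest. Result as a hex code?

#8d8a66

A 39% tone moves each channel 39% toward 128:
  R: 150 + 0.39×(128−150) = 150 − 8.58 = 141.42 → 141
  G: 144 + 0.39×(128−144) = 144 − 6.24 = 137.76 → 138
  B: 86 + 16.38 = 102.38 → 102
rgb(141, 138, 102) = #8d8a66.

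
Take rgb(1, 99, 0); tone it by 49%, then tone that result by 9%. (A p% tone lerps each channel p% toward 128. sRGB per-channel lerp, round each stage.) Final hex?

Lerp each channel 49% toward 128:
  R: 1 + 62.23 = 63.23 → 63
  G: 99 + 0.49×(128−99) = 99 + 14.21 = 113.21 → 113
  B: 0 + 62.72 = 62.72 → 63
After the tone: rgb(63, 113, 63) = #3f713f.
Per channel, c → c + 0.09(128 − c):
  R: 63 + 0.09×(128−63) = 63 + 5.85 = 68.85 → 69
  G: 113 + 0.09×(128−113) = 113 + 1.35 = 114.35 → 114
  B: 63 + 5.85 = 68.85 → 69
rgb(69, 114, 69) = #457245.

#457245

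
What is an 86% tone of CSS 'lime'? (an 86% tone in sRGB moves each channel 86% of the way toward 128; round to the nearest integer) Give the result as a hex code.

CSS lime is rgb(0, 255, 0).
Lerp each channel 86% toward 128:
  R: 0 + 110.08 = 110.08 → 110
  G: 255 + 0.86×(128−255) = 255 − 109.22 = 145.78 → 146
  B: 0 + 0.86×(128−0) = 0 + 110.08 = 110.08 → 110
rgb(110, 146, 110) = #6E926E.

#6E926E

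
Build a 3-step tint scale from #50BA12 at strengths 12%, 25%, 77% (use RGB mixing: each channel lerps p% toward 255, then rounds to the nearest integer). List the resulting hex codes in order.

#65C22E, #7CCB4D, #D7EFC8

#50BA12 is rgb(80, 186, 18).
12%: (80 + 21 = 101→101, 186 + 8.28 = 194.28→194, 18 + 28.44 = 46.44→46) → #65C22E
25%: (80 + 43.75 = 123.75→124, 186 + 17.25 = 203.25→203, 18 + 59.25 = 77.25→77) → #7CCB4D
77%: (80 + 134.75 = 214.75→215, 186 + 53.13 = 239.13→239, 18 + 182.49 = 200.49→200) → #D7EFC8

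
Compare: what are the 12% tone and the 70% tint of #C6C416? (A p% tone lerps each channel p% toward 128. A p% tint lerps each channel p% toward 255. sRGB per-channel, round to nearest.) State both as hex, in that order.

#BEBC23, #EEEDB9

#C6C416 is rgb(198, 196, 22).
12% tone:
  R: 198 + 0.12×(128−198) = 198 − 8.4 = 189.6 → 190
  G: 196 − 8.16 = 187.84 → 188
  B: 22 + 0.12×(128−22) = 22 + 12.72 = 34.72 → 35
  → #BEBC23
70% tint:
  R: 198 + 39.9 = 237.9 → 238
  G: 196 + 0.7×(255−196) = 196 + 41.3 = 237.3 → 237
  B: 22 + 0.7×(255−22) = 22 + 163.1 = 185.1 → 185
  → #EEEDB9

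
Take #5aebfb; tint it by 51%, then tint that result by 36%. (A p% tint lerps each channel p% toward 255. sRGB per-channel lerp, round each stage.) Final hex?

#5aebfb is rgb(90, 235, 251).
A 51% tint moves each channel 51% toward 255:
  R: 90 + 0.51×(255−90) = 90 + 84.15 = 174.15 → 174
  G: 235 + 0.51×(255−235) = 235 + 10.2 = 245.2 → 245
  B: 251 + 2.04 = 253.04 → 253
After the tint: rgb(174, 245, 253) = #aef5fd.
A 36% tint moves each channel 36% toward 255:
  R: 174 + 29.16 = 203.16 → 203
  G: 245 + 0.36×(255−245) = 245 + 3.6 = 248.6 → 249
  B: 253 + 0.72 = 253.72 → 254
rgb(203, 249, 254) = #cbf9fe.

#cbf9fe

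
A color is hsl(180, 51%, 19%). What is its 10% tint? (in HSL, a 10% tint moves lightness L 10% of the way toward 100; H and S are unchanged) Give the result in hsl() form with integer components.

hsl(180, 51%, 27%)

L moves 10% from 19 toward 100: 19 + 8.1 = 27.1 → 27.
H and S are unchanged.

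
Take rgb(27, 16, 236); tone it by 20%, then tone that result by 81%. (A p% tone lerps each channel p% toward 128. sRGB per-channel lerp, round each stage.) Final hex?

Per channel, c → c + 0.2(128 − c):
  R: 27 + 0.2×(128−27) = 27 + 20.2 = 47.2 → 47
  G: 16 + 22.4 = 38.4 → 38
  B: 236 − 21.6 = 214.4 → 214
After the tone: rgb(47, 38, 214) = #2f26d6.
Lerp each channel 81% toward 128:
  R: 47 + 65.61 = 112.61 → 113
  G: 38 + 72.9 = 110.9 → 111
  B: 214 + 0.81×(128−214) = 214 − 69.66 = 144.34 → 144
rgb(113, 111, 144) = #716f90.

#716f90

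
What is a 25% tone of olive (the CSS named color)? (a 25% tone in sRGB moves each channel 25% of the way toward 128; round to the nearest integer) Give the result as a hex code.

CSS olive is rgb(128, 128, 0).
A 25% tone moves each channel 25% toward 128:
  R: 128 + 0.25×(128−128) = 128 + 0 = 128 → 128
  G: 128 + 0 = 128 → 128
  B: 0 + 0.25×(128−0) = 0 + 32 = 32 → 32
rgb(128, 128, 32) = #808020.

#808020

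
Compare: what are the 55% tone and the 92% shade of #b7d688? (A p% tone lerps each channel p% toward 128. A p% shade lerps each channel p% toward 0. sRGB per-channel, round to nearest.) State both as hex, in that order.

#99a784, #0f110b

#b7d688 is rgb(183, 214, 136).
55% tone:
  R: 183 + 0.55×(128−183) = 183 − 30.25 = 152.75 → 153
  G: 214 − 47.3 = 166.7 → 167
  B: 136 − 4.4 = 131.6 → 132
  → #99a784
92% shade:
  R: 183 + 0.92×(0−183) = 183 − 168.36 = 14.64 → 15
  G: 214 − 196.88 = 17.12 → 17
  B: 136 + 0.92×(0−136) = 136 − 125.12 = 10.88 → 11
  → #0f110b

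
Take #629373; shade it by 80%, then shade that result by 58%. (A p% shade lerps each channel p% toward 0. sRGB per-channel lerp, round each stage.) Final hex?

#080c0a

#629373 is rgb(98, 147, 115).
An 80% shade moves each channel 80% toward 0:
  R: 98 + 0.8×(0−98) = 98 − 78.4 = 19.6 → 20
  G: 147 + 0.8×(0−147) = 147 − 117.6 = 29.4 → 29
  B: 115 − 92 = 23 → 23
After the shade: rgb(20, 29, 23) = #141d17.
Lerp each channel 58% toward 0:
  R: 20 − 11.6 = 8.4 → 8
  G: 29 + 0.58×(0−29) = 29 − 16.82 = 12.18 → 12
  B: 23 + 0.58×(0−23) = 23 − 13.34 = 9.66 → 10
rgb(8, 12, 10) = #080c0a.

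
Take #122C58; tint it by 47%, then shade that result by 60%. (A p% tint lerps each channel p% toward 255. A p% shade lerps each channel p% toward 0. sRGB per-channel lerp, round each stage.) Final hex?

#343942

#122C58 is rgb(18, 44, 88).
A 47% tint moves each channel 47% toward 255:
  R: 18 + 111.39 = 129.39 → 129
  G: 44 + 0.47×(255−44) = 44 + 99.17 = 143.17 → 143
  B: 88 + 0.47×(255−88) = 88 + 78.49 = 166.49 → 166
After the tint: rgb(129, 143, 166) = #818FA6.
Per channel, c → c + 0.6(0 − c):
  R: 129 + 0.6×(0−129) = 129 − 77.4 = 51.6 → 52
  G: 143 + 0.6×(0−143) = 143 − 85.8 = 57.2 → 57
  B: 166 + 0.6×(0−166) = 166 − 99.6 = 66.4 → 66
rgb(52, 57, 66) = #343942.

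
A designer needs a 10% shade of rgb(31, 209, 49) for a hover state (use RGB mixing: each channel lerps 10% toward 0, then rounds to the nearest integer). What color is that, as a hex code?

#1CBC2C

Per channel, c → c + 0.1(0 − c):
  R: 31 + 0.1×(0−31) = 31 − 3.1 = 27.9 → 28
  G: 209 − 20.9 = 188.1 → 188
  B: 49 + 0.1×(0−49) = 49 − 4.9 = 44.1 → 44
rgb(28, 188, 44) = #1CBC2C.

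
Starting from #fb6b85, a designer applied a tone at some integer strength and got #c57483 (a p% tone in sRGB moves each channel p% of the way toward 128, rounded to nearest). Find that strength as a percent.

44%

#fb6b85 is rgb(251, 107, 133); #c57483 is rgb(197, 116, 131).
On the R channel (widest range): 197 ≈ 251 + (p/100)(128 − 251), so p ≈ 100×(197 − 251)/(128 − 251) = -5400/-123 = 43.90.
p = 44 reproduces all three channels after rounding.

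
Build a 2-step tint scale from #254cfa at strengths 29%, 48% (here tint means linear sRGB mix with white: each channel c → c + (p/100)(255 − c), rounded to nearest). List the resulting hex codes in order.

#6480fb, #8ea2fc

#254cfa is rgb(37, 76, 250).
29%: (37 + 63.22 = 100.22→100, 76 + 51.91 = 127.91→128, 250 + 1.45 = 251.45→251) → #6480fb
48%: (37 + 104.64 = 141.64→142, 76 + 85.92 = 161.92→162, 250 + 2.4 = 252.4→252) → #8ea2fc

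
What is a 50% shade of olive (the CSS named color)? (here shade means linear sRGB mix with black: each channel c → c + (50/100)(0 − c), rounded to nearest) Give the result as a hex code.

#404000

CSS olive is rgb(128, 128, 0).
A 50% shade moves each channel 50% toward 0:
  R: 128 − 64 = 64 → 64
  G: 128 + 0.5×(0−128) = 128 − 64 = 64 → 64
  B: 0 + 0 = 0 → 0
rgb(64, 64, 0) = #404000.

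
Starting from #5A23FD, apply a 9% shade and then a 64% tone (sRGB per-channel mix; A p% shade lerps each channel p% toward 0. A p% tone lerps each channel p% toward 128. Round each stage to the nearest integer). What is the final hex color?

#6F5DA5

#5A23FD is rgb(90, 35, 253).
Per channel, c → c + 0.09(0 − c):
  R: 90 + 0.09×(0−90) = 90 − 8.1 = 81.9 → 82
  G: 35 + 0.09×(0−35) = 35 − 3.15 = 31.85 → 32
  B: 253 + 0.09×(0−253) = 253 − 22.77 = 230.23 → 230
After the shade: rgb(82, 32, 230) = #5220E6.
Lerp each channel 64% toward 128:
  R: 82 + 29.44 = 111.44 → 111
  G: 32 + 0.64×(128−32) = 32 + 61.44 = 93.44 → 93
  B: 230 + 0.64×(128−230) = 230 − 65.28 = 164.72 → 165
rgb(111, 93, 165) = #6F5DA5.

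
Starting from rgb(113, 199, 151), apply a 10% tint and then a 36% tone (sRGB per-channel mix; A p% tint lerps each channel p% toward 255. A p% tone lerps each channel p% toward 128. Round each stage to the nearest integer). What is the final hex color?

Lerp each channel 10% toward 255:
  R: 113 + 0.1×(255−113) = 113 + 14.2 = 127.2 → 127
  G: 199 + 0.1×(255−199) = 199 + 5.6 = 204.6 → 205
  B: 151 + 0.1×(255−151) = 151 + 10.4 = 161.4 → 161
After the tint: rgb(127, 205, 161) = #7fcda1.
Per channel, c → c + 0.36(128 − c):
  R: 127 + 0.36 = 127.36 → 127
  G: 205 − 27.72 = 177.28 → 177
  B: 161 − 11.88 = 149.12 → 149
rgb(127, 177, 149) = #7fb195.

#7fb195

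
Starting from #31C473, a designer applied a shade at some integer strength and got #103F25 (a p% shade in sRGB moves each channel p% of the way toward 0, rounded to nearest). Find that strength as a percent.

68%

#31C473 is rgb(49, 196, 115); #103F25 is rgb(16, 63, 37).
On the G channel (widest range): 63 ≈ 196 + (p/100)(0 − 196), so p ≈ 100×(63 − 196)/(0 − 196) = -13300/-196 = 67.86.
p = 68 reproduces all three channels after rounding.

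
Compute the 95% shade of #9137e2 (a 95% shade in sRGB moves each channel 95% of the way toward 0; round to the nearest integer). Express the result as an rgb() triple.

#9137e2 is rgb(145, 55, 226).
Per channel, c → c + 0.95(0 − c):
  R: 145 − 137.75 = 7.25 → 7
  G: 55 + 0.95×(0−55) = 55 − 52.25 = 2.75 → 3
  B: 226 − 214.7 = 11.3 → 11

rgb(7, 3, 11)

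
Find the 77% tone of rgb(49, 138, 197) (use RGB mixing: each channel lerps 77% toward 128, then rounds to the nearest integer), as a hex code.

#6e8290

Per channel, c → c + 0.77(128 − c):
  R: 49 + 0.77×(128−49) = 49 + 60.83 = 109.83 → 110
  G: 138 − 7.7 = 130.3 → 130
  B: 197 + 0.77×(128−197) = 197 − 53.13 = 143.87 → 144
rgb(110, 130, 144) = #6e8290.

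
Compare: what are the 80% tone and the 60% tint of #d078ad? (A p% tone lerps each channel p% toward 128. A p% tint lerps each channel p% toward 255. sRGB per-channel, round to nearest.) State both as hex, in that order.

#d078ad is rgb(208, 120, 173).
80% tone:
  R: 208 + 0.8×(128−208) = 208 − 64 = 144 → 144
  G: 120 + 0.8×(128−120) = 120 + 6.4 = 126.4 → 126
  B: 173 − 36 = 137 → 137
  → #907e89
60% tint:
  R: 208 + 28.2 = 236.2 → 236
  G: 120 + 0.6×(255−120) = 120 + 81 = 201 → 201
  B: 173 + 49.2 = 222.2 → 222
  → #ecc9de

#907e89, #ecc9de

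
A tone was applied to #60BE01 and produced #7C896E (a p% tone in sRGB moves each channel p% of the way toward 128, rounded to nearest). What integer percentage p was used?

#60BE01 is rgb(96, 190, 1); #7C896E is rgb(124, 137, 110).
On the B channel (widest range): 110 ≈ 1 + (p/100)(128 − 1), so p ≈ 100×(110 − 1)/(128 − 1) = 10900/127 = 85.83.
p = 86 reproduces all three channels after rounding.

86%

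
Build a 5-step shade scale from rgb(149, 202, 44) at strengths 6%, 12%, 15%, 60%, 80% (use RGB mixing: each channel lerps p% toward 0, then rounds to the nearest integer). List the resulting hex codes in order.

#8CBE29, #83B227, #7FAC25, #3C5112, #1E2809

6%: (149 − 8.94 = 140.06→140, 202 − 12.12 = 189.88→190, 44 − 2.64 = 41.36→41) → #8CBE29
12%: (149 − 17.88 = 131.12→131, 202 − 24.24 = 177.76→178, 44 − 5.28 = 38.72→39) → #83B227
15%: (149 − 22.35 = 126.65→127, 202 − 30.3 = 171.7→172, 44 − 6.6 = 37.4→37) → #7FAC25
60%: (149 − 89.4 = 59.6→60, 202 − 121.2 = 80.8→81, 44 − 26.4 = 17.6→18) → #3C5112
80%: (149 − 119.2 = 29.8→30, 202 − 161.6 = 40.4→40, 44 − 35.2 = 8.8→9) → #1E2809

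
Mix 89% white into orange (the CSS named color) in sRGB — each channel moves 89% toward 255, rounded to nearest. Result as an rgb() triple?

rgb(255, 245, 227)

CSS orange is rgb(255, 165, 0).
Lerp each channel 89% toward 255:
  R: 255 + 0.89×(255−255) = 255 + 0 = 255 → 255
  G: 165 + 0.89×(255−165) = 165 + 80.1 = 245.1 → 245
  B: 0 + 0.89×(255−0) = 0 + 226.95 = 226.95 → 227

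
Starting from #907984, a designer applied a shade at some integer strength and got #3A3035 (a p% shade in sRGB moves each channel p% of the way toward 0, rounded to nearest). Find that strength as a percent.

#907984 is rgb(144, 121, 132); #3A3035 is rgb(58, 48, 53).
On the R channel (widest range): 58 ≈ 144 + (p/100)(0 − 144), so p ≈ 100×(58 − 144)/(0 − 144) = -8600/-144 = 59.72.
p = 60 reproduces all three channels after rounding.

60%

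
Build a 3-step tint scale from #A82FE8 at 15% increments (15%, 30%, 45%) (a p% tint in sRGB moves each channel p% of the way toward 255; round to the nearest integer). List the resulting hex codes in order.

#B54EEB, #C26DEF, #CF8DF2

#A82FE8 is rgb(168, 47, 232).
15%: (168 + 13.05 = 181.05→181, 47 + 31.2 = 78.2→78, 232 + 3.45 = 235.45→235) → #B54EEB
30%: (168 + 26.1 = 194.1→194, 47 + 62.4 = 109.4→109, 232 + 6.9 = 238.9→239) → #C26DEF
45%: (168 + 39.15 = 207.15→207, 47 + 93.6 = 140.6→141, 232 + 10.35 = 242.35→242) → #CF8DF2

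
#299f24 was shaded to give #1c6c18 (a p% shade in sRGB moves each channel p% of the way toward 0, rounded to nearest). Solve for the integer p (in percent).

#299f24 is rgb(41, 159, 36); #1c6c18 is rgb(28, 108, 24).
On the G channel (widest range): 108 ≈ 159 + (p/100)(0 − 159), so p ≈ 100×(108 − 159)/(0 − 159) = -5100/-159 = 32.08.
p = 32 reproduces all three channels after rounding.

32%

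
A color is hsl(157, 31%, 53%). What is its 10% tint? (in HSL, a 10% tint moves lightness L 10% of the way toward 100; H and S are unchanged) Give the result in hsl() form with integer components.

hsl(157, 31%, 58%)

L moves 10% from 53 toward 100: 53 + 4.7 = 57.7 → 58.
H and S are unchanged.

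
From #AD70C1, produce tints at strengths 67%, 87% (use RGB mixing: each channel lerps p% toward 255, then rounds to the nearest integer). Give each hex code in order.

#E4D0EB, #F4ECF7

#AD70C1 is rgb(173, 112, 193).
67%: (173 + 54.94 = 227.94→228, 112 + 95.81 = 207.81→208, 193 + 41.54 = 234.54→235) → #E4D0EB
87%: (173 + 71.34 = 244.34→244, 112 + 124.41 = 236.41→236, 193 + 53.94 = 246.94→247) → #F4ECF7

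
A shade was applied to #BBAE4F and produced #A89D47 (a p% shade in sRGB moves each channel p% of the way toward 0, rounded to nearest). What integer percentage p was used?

#BBAE4F is rgb(187, 174, 79); #A89D47 is rgb(168, 157, 71).
On the R channel (widest range): 168 ≈ 187 + (p/100)(0 − 187), so p ≈ 100×(168 − 187)/(0 − 187) = -1900/-187 = 10.16.
p = 10 reproduces all three channels after rounding.

10%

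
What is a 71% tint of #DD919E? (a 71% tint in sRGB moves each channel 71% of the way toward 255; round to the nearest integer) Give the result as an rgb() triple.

rgb(245, 223, 227)

#DD919E is rgb(221, 145, 158).
Lerp each channel 71% toward 255:
  R: 221 + 24.14 = 245.14 → 245
  G: 145 + 78.1 = 223.1 → 223
  B: 158 + 0.71×(255−158) = 158 + 68.87 = 226.87 → 227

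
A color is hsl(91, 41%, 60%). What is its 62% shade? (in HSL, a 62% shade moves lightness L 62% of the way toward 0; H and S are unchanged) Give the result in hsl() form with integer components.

hsl(91, 41%, 23%)

L moves 62% from 60 toward 0: 60 − 37.2 = 22.8 → 23.
H and S are unchanged.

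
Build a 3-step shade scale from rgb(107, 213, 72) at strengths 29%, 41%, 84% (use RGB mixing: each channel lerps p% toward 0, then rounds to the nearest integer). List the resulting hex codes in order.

#4c9733, #3f7e2a, #11220c

29%: (107 − 31.03 = 75.97→76, 213 − 61.77 = 151.23→151, 72 − 20.88 = 51.12→51) → #4c9733
41%: (107 − 43.87 = 63.13→63, 213 − 87.33 = 125.67→126, 72 − 29.52 = 42.48→42) → #3f7e2a
84%: (107 − 89.88 = 17.12→17, 213 − 178.92 = 34.08→34, 72 − 60.48 = 11.52→12) → #11220c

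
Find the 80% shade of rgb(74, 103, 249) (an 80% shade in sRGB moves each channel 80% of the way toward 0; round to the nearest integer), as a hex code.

#0f1532

Per channel, c → c + 0.8(0 − c):
  R: 74 + 0.8×(0−74) = 74 − 59.2 = 14.8 → 15
  G: 103 + 0.8×(0−103) = 103 − 82.4 = 20.6 → 21
  B: 249 − 199.2 = 49.8 → 50
rgb(15, 21, 50) = #0f1532.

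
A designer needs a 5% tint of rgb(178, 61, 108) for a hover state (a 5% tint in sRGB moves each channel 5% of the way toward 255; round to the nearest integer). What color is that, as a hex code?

#B64773

Lerp each channel 5% toward 255:
  R: 178 + 0.05×(255−178) = 178 + 3.85 = 181.85 → 182
  G: 61 + 9.7 = 70.7 → 71
  B: 108 + 7.35 = 115.35 → 115
rgb(182, 71, 115) = #B64773.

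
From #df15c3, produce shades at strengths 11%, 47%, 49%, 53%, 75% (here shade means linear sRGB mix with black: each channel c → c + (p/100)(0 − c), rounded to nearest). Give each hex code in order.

#c613ae, #760b67, #720b63, #690a5c, #380531

#df15c3 is rgb(223, 21, 195).
11%: (223 − 24.53 = 198.47→198, 21 − 2.31 = 18.69→19, 195 − 21.45 = 173.55→174) → #c613ae
47%: (223 − 104.81 = 118.19→118, 21 − 9.87 = 11.13→11, 195 − 91.65 = 103.35→103) → #760b67
49%: (223 − 109.27 = 113.73→114, 21 − 10.29 = 10.71→11, 195 − 95.55 = 99.45→99) → #720b63
53%: (223 − 118.19 = 104.81→105, 21 − 11.13 = 9.87→10, 195 − 103.35 = 91.65→92) → #690a5c
75%: (223 − 167.25 = 55.75→56, 21 − 15.75 = 5.25→5, 195 − 146.25 = 48.75→49) → #380531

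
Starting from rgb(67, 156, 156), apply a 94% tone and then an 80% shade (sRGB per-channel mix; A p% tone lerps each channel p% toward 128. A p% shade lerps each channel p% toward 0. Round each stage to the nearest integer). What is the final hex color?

Per channel, c → c + 0.94(128 − c):
  R: 67 + 0.94×(128−67) = 67 + 57.34 = 124.34 → 124
  G: 156 + 0.94×(128−156) = 156 − 26.32 = 129.68 → 130
  B: 156 − 26.32 = 129.68 → 130
After the tone: rgb(124, 130, 130) = #7c8282.
Lerp each channel 80% toward 0:
  R: 124 + 0.8×(0−124) = 124 − 99.2 = 24.8 → 25
  G: 130 − 104 = 26 → 26
  B: 130 − 104 = 26 → 26
rgb(25, 26, 26) = #191a1a.

#191a1a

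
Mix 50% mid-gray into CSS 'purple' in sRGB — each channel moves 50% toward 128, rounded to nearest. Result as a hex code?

#804080

CSS purple is rgb(128, 0, 128).
Per channel, c → c + 0.5(128 − c):
  R: 128 + 0.5×(128−128) = 128 + 0 = 128 → 128
  G: 0 + 0.5×(128−0) = 0 + 64 = 64 → 64
  B: 128 + 0.5×(128−128) = 128 + 0 = 128 → 128
rgb(128, 64, 128) = #804080.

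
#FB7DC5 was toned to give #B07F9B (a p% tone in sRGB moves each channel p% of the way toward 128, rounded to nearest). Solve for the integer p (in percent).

#FB7DC5 is rgb(251, 125, 197); #B07F9B is rgb(176, 127, 155).
On the R channel (widest range): 176 ≈ 251 + (p/100)(128 − 251), so p ≈ 100×(176 − 251)/(128 − 251) = -7500/-123 = 60.98.
p = 61 reproduces all three channels after rounding.

61%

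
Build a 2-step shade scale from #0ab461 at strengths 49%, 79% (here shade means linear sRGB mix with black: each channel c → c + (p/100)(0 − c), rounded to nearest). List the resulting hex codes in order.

#055c31, #022614

#0ab461 is rgb(10, 180, 97).
49%: (10 − 4.9 = 5.1→5, 180 − 88.2 = 91.8→92, 97 − 47.53 = 49.47→49) → #055c31
79%: (10 − 7.9 = 2.1→2, 180 − 142.2 = 37.8→38, 97 − 76.63 = 20.37→20) → #022614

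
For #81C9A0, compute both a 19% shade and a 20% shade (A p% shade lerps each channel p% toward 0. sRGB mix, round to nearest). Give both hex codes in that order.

#68A382, #67A180

#81C9A0 is rgb(129, 201, 160).
19% shade:
  R: 129 − 24.51 = 104.49 → 104
  G: 201 + 0.19×(0−201) = 201 − 38.19 = 162.81 → 163
  B: 160 + 0.19×(0−160) = 160 − 30.4 = 129.6 → 130
  → #68A382
20% shade:
  R: 129 − 25.8 = 103.2 → 103
  G: 201 + 0.2×(0−201) = 201 − 40.2 = 160.8 → 161
  B: 160 − 32 = 128 → 128
  → #67A180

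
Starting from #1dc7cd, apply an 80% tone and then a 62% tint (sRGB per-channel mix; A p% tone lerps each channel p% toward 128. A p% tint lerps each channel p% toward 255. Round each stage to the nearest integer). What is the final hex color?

#1dc7cd is rgb(29, 199, 205).
An 80% tone moves each channel 80% toward 128:
  R: 29 + 79.2 = 108.2 → 108
  G: 199 + 0.8×(128−199) = 199 − 56.8 = 142.2 → 142
  B: 205 − 61.6 = 143.4 → 143
After the tone: rgb(108, 142, 143) = #6c8e8f.
Per channel, c → c + 0.62(255 − c):
  R: 108 + 91.14 = 199.14 → 199
  G: 142 + 70.06 = 212.06 → 212
  B: 143 + 0.62×(255−143) = 143 + 69.44 = 212.44 → 212
rgb(199, 212, 212) = #c7d4d4.

#c7d4d4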